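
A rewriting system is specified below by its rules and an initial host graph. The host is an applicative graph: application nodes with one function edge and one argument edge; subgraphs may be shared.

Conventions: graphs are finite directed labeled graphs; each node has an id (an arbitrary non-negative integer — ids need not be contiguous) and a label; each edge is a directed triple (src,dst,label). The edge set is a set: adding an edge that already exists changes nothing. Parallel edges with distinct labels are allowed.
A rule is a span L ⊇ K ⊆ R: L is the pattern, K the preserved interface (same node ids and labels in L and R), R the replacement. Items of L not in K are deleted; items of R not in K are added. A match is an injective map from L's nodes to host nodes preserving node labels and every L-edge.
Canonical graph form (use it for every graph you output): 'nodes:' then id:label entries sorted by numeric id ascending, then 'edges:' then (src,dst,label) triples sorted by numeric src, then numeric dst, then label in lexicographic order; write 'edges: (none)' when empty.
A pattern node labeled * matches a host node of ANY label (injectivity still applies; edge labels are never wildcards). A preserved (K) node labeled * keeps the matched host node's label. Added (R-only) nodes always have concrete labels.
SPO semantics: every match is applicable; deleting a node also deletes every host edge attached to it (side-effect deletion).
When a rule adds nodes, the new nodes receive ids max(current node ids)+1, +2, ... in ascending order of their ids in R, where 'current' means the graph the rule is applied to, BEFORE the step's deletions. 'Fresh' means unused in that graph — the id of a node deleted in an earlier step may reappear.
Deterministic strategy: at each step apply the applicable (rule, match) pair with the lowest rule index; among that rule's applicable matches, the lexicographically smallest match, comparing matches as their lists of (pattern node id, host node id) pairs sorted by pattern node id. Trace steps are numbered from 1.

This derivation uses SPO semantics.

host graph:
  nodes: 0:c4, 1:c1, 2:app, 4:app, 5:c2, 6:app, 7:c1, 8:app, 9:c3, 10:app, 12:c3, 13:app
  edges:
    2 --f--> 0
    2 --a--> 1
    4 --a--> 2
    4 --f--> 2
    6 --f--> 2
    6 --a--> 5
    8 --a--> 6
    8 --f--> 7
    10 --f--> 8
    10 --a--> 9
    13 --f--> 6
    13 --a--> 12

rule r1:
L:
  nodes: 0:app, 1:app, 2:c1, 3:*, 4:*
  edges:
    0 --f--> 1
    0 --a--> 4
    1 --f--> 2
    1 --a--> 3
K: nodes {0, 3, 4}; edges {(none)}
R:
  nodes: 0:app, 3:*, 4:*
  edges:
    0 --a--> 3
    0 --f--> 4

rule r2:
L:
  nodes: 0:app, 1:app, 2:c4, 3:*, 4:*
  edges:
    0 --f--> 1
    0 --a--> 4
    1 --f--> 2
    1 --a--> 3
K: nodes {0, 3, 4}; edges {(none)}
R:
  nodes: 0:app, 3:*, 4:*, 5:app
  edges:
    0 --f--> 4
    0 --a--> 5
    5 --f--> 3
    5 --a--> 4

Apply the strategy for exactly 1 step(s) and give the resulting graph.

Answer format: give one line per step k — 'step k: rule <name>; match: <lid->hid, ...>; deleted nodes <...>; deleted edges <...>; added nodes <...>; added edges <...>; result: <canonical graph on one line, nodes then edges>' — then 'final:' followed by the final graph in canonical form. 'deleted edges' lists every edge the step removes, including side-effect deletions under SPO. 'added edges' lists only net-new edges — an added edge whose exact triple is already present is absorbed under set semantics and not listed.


step 1: rule r1; match: 0->10, 1->8, 2->7, 3->6, 4->9; deleted nodes 7, 8; deleted edges (8,6,a); (8,7,f); (10,8,f); (10,9,a); added nodes (none); added edges (10,6,a); (10,9,f); result: nodes: 0:c4, 1:c1, 2:app, 4:app, 5:c2, 6:app, 9:c3, 10:app, 12:c3, 13:app edges: (2,0,f); (2,1,a); (4,2,a); (4,2,f); (6,2,f); (6,5,a); (10,6,a); (10,9,f); (13,6,f); (13,12,a)
final:
nodes: 0:c4, 1:c1, 2:app, 4:app, 5:c2, 6:app, 9:c3, 10:app, 12:c3, 13:app
edges: (2,0,f); (2,1,a); (4,2,a); (4,2,f); (6,2,f); (6,5,a); (10,6,a); (10,9,f); (13,6,f); (13,12,a)


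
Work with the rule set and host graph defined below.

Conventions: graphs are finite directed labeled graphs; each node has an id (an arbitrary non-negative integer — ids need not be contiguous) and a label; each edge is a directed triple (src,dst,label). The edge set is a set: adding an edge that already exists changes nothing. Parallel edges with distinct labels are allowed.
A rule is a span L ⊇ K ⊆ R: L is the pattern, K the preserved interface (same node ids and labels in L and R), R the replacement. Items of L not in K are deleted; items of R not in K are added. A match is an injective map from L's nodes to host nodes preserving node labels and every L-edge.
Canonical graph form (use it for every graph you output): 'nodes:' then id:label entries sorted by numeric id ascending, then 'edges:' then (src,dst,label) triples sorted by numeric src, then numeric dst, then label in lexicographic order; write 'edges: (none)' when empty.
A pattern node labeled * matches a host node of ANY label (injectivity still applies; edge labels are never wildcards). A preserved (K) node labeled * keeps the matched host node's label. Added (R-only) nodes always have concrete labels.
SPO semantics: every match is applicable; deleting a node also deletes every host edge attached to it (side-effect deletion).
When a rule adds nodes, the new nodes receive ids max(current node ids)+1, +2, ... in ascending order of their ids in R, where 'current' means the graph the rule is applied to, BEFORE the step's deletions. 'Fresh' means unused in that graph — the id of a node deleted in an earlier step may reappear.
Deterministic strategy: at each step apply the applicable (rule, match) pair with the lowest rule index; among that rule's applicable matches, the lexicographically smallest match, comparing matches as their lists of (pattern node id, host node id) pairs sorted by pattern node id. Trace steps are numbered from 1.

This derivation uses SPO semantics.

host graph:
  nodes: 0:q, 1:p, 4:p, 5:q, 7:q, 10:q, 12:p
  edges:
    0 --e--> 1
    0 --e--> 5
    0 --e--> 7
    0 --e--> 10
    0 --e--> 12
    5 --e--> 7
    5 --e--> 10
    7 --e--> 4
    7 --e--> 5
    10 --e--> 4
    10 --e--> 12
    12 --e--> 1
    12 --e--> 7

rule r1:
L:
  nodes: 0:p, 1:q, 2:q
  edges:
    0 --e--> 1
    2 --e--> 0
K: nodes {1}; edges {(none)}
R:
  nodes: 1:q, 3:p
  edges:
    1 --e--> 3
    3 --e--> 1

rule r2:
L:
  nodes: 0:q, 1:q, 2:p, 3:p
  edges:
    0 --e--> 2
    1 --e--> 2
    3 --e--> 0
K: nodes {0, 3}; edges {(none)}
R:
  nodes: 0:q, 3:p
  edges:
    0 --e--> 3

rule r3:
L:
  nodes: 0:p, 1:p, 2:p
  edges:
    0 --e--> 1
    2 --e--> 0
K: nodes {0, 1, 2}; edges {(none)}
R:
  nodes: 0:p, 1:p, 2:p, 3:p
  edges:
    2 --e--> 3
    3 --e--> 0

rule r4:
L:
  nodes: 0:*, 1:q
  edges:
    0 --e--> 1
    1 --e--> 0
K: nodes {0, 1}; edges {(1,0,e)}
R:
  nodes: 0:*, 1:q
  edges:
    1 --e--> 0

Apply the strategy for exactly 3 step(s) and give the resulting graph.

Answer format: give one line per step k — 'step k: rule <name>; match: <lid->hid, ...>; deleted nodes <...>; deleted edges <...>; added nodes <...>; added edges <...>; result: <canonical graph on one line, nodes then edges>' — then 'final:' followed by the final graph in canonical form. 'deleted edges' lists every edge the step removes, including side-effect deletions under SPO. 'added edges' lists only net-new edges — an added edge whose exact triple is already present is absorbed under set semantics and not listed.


step 1: rule r1; match: 0->12, 1->7, 2->0; deleted nodes 0, 12; deleted edges (0,1,e); (0,5,e); (0,7,e); (0,10,e); (0,12,e); (10,12,e); (12,1,e); (12,7,e); added nodes 13; added edges (7,13,e); (13,7,e); result: nodes: 1:p, 4:p, 5:q, 7:q, 10:q, 13:p edges: (5,7,e); (5,10,e); (7,4,e); (7,5,e); (7,13,e); (10,4,e); (13,7,e)
step 2: rule r2; match: 0->7, 1->10, 2->4, 3->13; deleted nodes 4, 10; deleted edges (5,10,e); (7,4,e); (10,4,e); (13,7,e); added nodes (none); added edges (none); result: nodes: 1:p, 5:q, 7:q, 13:p edges: (5,7,e); (7,5,e); (7,13,e)
step 3: rule r4; match: 0->5, 1->7; deleted nodes (none); deleted edges (5,7,e); added nodes (none); added edges (none); result: nodes: 1:p, 5:q, 7:q, 13:p edges: (7,5,e); (7,13,e)
final:
nodes: 1:p, 5:q, 7:q, 13:p
edges: (7,5,e); (7,13,e)


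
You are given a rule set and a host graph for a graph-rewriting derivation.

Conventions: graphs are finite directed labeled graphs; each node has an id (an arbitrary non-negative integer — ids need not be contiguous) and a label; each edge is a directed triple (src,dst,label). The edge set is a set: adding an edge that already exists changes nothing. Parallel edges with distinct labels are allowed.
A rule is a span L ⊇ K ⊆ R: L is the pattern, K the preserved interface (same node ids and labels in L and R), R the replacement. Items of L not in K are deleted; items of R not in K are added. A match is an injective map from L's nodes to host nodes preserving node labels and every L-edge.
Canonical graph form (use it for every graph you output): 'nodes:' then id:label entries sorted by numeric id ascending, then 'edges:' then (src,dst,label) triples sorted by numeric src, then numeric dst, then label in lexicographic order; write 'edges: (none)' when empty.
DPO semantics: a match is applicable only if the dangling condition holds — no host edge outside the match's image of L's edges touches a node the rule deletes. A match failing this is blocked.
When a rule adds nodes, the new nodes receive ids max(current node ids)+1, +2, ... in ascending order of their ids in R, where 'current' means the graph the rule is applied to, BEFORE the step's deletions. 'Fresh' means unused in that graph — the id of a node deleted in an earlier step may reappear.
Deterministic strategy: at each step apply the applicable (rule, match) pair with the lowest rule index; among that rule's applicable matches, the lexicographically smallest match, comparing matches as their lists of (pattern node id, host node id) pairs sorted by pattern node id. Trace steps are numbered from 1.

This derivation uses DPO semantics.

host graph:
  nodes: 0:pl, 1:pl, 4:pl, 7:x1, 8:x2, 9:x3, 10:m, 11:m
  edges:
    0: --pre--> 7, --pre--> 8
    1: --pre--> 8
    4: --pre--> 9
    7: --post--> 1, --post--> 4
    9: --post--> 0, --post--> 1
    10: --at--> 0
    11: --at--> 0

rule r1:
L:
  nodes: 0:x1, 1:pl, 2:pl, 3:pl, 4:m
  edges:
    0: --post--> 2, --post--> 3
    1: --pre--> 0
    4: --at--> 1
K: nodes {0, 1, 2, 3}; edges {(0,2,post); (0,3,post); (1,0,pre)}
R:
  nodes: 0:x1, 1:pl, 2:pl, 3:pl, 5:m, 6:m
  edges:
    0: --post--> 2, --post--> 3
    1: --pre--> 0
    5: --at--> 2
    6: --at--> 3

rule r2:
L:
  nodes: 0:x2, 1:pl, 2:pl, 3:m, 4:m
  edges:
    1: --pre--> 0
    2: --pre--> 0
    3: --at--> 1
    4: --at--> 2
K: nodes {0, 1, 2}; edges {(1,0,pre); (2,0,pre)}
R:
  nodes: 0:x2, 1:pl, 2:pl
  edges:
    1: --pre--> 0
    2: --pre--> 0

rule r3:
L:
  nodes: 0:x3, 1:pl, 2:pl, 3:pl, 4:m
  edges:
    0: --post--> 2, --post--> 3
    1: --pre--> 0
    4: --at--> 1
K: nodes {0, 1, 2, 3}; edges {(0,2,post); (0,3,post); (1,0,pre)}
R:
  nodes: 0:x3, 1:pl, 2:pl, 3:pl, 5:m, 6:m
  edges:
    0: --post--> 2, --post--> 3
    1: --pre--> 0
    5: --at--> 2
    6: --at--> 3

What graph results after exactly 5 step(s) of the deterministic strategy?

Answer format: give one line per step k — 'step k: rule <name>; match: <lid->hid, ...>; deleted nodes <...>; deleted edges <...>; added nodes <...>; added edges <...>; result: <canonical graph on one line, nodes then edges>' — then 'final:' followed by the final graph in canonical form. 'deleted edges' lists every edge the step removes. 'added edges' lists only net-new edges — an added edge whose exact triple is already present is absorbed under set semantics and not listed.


step 1: rule r1; match: 0->7, 1->0, 2->1, 3->4, 4->10; deleted nodes 10; deleted edges (10,0,at); added nodes 12, 13; added edges (12,1,at); (13,4,at); result: nodes: 0:pl, 1:pl, 4:pl, 7:x1, 8:x2, 9:x3, 11:m, 12:m, 13:m edges: (0,7,pre); (0,8,pre); (1,8,pre); (4,9,pre); (7,1,post); (7,4,post); (9,0,post); (9,1,post); (11,0,at); (12,1,at); (13,4,at)
step 2: rule r1; match: 0->7, 1->0, 2->1, 3->4, 4->11; deleted nodes 11; deleted edges (11,0,at); added nodes 14, 15; added edges (14,1,at); (15,4,at); result: nodes: 0:pl, 1:pl, 4:pl, 7:x1, 8:x2, 9:x3, 12:m, 13:m, 14:m, 15:m edges: (0,7,pre); (0,8,pre); (1,8,pre); (4,9,pre); (7,1,post); (7,4,post); (9,0,post); (9,1,post); (12,1,at); (13,4,at); (14,1,at); (15,4,at)
step 3: rule r3; match: 0->9, 1->4, 2->0, 3->1, 4->13; deleted nodes 13; deleted edges (13,4,at); added nodes 16, 17; added edges (16,0,at); (17,1,at); result: nodes: 0:pl, 1:pl, 4:pl, 7:x1, 8:x2, 9:x3, 12:m, 14:m, 15:m, 16:m, 17:m edges: (0,7,pre); (0,8,pre); (1,8,pre); (4,9,pre); (7,1,post); (7,4,post); (9,0,post); (9,1,post); (12,1,at); (14,1,at); (15,4,at); (16,0,at); (17,1,at)
step 4: rule r1; match: 0->7, 1->0, 2->1, 3->4, 4->16; deleted nodes 16; deleted edges (16,0,at); added nodes 18, 19; added edges (18,1,at); (19,4,at); result: nodes: 0:pl, 1:pl, 4:pl, 7:x1, 8:x2, 9:x3, 12:m, 14:m, 15:m, 17:m, 18:m, 19:m edges: (0,7,pre); (0,8,pre); (1,8,pre); (4,9,pre); (7,1,post); (7,4,post); (9,0,post); (9,1,post); (12,1,at); (14,1,at); (15,4,at); (17,1,at); (18,1,at); (19,4,at)
step 5: rule r3; match: 0->9, 1->4, 2->0, 3->1, 4->15; deleted nodes 15; deleted edges (15,4,at); added nodes 20, 21; added edges (20,0,at); (21,1,at); result: nodes: 0:pl, 1:pl, 4:pl, 7:x1, 8:x2, 9:x3, 12:m, 14:m, 17:m, 18:m, 19:m, 20:m, 21:m edges: (0,7,pre); (0,8,pre); (1,8,pre); (4,9,pre); (7,1,post); (7,4,post); (9,0,post); (9,1,post); (12,1,at); (14,1,at); (17,1,at); (18,1,at); (19,4,at); (20,0,at); (21,1,at)
final:
nodes: 0:pl, 1:pl, 4:pl, 7:x1, 8:x2, 9:x3, 12:m, 14:m, 17:m, 18:m, 19:m, 20:m, 21:m
edges: (0,7,pre); (0,8,pre); (1,8,pre); (4,9,pre); (7,1,post); (7,4,post); (9,0,post); (9,1,post); (12,1,at); (14,1,at); (17,1,at); (18,1,at); (19,4,at); (20,0,at); (21,1,at)


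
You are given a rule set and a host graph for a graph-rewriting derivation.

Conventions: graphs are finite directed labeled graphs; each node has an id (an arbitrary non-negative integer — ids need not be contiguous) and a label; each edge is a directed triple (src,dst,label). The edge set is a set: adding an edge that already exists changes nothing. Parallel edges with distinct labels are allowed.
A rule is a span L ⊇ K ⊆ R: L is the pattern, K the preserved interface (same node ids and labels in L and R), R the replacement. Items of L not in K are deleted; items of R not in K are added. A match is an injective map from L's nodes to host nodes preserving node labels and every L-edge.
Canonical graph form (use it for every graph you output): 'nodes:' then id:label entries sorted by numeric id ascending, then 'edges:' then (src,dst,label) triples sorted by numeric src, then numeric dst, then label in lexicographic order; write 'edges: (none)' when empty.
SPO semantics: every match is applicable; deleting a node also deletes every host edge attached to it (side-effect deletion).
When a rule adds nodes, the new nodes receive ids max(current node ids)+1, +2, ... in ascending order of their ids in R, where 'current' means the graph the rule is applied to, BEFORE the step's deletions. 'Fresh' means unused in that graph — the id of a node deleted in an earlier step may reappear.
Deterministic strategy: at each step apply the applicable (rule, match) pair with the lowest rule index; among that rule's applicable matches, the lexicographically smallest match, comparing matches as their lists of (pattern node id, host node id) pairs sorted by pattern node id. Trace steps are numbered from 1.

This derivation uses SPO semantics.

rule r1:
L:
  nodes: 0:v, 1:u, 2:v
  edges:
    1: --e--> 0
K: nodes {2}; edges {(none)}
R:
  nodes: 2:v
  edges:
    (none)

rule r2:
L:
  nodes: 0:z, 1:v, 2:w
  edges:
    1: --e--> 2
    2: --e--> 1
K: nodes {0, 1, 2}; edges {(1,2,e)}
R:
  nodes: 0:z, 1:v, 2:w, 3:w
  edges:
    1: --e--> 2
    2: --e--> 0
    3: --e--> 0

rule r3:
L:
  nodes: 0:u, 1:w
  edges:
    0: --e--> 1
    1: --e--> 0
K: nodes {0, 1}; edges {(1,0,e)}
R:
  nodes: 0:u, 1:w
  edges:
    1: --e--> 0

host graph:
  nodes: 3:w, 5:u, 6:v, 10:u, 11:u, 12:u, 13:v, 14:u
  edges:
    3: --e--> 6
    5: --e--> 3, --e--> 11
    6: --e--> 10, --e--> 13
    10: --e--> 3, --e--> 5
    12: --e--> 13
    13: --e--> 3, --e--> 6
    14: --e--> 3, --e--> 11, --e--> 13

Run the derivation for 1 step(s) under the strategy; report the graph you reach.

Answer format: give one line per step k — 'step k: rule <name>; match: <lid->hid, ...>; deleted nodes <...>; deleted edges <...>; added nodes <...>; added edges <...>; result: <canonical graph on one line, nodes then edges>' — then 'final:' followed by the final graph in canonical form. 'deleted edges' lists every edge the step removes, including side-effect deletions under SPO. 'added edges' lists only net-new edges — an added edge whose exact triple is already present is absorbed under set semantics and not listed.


step 1: rule r1; match: 0->13, 1->12, 2->6; deleted nodes 12, 13; deleted edges (6,13,e); (12,13,e); (13,3,e); (13,6,e); (14,13,e); added nodes (none); added edges (none); result: nodes: 3:w, 5:u, 6:v, 10:u, 11:u, 14:u edges: (3,6,e); (5,3,e); (5,11,e); (6,10,e); (10,3,e); (10,5,e); (14,3,e); (14,11,e)
final:
nodes: 3:w, 5:u, 6:v, 10:u, 11:u, 14:u
edges: (3,6,e); (5,3,e); (5,11,e); (6,10,e); (10,3,e); (10,5,e); (14,3,e); (14,11,e)


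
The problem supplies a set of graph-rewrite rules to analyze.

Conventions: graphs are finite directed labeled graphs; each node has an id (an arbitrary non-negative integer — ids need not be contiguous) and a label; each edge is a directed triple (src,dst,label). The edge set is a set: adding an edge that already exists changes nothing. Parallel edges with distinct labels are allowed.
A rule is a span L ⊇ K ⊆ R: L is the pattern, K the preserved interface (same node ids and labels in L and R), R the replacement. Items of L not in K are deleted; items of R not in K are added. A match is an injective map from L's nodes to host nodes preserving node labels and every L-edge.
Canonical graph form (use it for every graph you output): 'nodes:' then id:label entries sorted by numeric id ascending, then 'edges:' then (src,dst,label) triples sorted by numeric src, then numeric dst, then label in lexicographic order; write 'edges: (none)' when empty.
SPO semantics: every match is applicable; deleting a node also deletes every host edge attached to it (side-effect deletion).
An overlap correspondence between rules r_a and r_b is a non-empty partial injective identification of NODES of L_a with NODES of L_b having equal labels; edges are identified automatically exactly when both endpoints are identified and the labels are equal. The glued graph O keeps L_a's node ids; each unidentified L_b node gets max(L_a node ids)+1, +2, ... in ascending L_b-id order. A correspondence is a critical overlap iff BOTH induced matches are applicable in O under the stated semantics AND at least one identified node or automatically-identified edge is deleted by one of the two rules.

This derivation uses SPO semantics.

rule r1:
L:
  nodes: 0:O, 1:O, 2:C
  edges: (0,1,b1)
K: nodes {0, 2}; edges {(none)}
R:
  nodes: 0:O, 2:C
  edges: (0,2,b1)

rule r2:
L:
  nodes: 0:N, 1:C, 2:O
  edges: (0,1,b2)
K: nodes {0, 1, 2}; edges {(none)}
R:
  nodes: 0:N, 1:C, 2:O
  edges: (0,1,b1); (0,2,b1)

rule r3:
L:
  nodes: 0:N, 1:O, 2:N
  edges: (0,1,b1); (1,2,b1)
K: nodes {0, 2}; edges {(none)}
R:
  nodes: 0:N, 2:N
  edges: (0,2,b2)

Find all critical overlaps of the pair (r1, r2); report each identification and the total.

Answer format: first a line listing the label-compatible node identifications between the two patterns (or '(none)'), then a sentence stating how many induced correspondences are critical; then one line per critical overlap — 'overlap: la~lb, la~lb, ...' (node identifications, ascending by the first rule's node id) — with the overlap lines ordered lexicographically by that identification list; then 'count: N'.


label-compatible node identifications between L(r1) and L(r2): 0~2, 1~2, 2~1
2 of the induced correspondences are critical overlaps of r1 and r2.
overlap: 1~2
overlap: 1~2, 2~1
count: 2


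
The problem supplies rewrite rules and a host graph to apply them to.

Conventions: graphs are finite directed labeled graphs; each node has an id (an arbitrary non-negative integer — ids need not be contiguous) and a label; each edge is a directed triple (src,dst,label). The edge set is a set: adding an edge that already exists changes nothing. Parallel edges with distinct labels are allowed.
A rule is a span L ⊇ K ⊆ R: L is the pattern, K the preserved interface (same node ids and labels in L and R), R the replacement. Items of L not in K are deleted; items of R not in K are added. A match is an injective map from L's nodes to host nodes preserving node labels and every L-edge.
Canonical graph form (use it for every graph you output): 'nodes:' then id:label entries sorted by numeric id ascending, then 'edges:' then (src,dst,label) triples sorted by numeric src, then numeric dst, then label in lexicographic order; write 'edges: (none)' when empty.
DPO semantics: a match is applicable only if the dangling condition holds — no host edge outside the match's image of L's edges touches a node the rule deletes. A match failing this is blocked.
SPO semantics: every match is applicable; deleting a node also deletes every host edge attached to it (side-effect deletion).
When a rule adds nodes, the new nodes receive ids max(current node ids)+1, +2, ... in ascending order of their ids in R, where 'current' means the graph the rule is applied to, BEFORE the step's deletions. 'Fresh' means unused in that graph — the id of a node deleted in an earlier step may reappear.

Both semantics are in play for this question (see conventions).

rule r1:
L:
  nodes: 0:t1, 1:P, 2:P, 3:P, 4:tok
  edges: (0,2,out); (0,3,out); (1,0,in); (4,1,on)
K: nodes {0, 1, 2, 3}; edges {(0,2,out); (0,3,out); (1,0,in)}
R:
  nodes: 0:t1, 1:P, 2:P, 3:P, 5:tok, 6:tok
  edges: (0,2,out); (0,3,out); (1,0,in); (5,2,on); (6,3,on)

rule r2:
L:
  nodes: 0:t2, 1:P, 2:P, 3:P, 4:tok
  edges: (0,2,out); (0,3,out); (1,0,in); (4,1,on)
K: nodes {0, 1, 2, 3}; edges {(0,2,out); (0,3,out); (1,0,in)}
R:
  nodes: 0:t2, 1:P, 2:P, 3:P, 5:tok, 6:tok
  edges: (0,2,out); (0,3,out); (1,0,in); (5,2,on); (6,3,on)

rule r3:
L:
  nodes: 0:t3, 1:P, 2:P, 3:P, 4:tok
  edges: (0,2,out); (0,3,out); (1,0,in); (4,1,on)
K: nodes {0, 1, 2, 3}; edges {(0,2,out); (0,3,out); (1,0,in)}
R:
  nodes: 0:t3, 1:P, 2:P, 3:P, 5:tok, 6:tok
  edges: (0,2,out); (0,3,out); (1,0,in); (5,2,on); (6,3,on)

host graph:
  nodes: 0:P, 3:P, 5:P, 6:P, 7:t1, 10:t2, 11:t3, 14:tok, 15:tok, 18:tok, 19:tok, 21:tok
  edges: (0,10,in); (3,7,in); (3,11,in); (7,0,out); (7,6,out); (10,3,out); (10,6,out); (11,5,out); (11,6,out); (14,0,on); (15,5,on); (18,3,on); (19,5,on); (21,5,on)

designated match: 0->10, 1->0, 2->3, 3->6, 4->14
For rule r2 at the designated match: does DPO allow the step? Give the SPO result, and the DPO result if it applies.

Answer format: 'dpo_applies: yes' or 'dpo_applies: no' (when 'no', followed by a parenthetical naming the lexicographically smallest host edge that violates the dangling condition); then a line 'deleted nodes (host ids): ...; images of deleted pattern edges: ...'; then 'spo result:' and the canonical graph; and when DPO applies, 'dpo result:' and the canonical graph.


dpo_applies: yes
deleted nodes (host ids): 14; images of deleted pattern edges: (14,0,on)
spo result:
nodes: 0:P, 3:P, 5:P, 6:P, 7:t1, 10:t2, 11:t3, 15:tok, 18:tok, 19:tok, 21:tok, 22:tok, 23:tok
edges: (0,10,in); (3,7,in); (3,11,in); (7,0,out); (7,6,out); (10,3,out); (10,6,out); (11,5,out); (11,6,out); (15,5,on); (18,3,on); (19,5,on); (21,5,on); (22,3,on); (23,6,on)
dpo result:
nodes: 0:P, 3:P, 5:P, 6:P, 7:t1, 10:t2, 11:t3, 15:tok, 18:tok, 19:tok, 21:tok, 22:tok, 23:tok
edges: (0,10,in); (3,7,in); (3,11,in); (7,0,out); (7,6,out); (10,3,out); (10,6,out); (11,5,out); (11,6,out); (15,5,on); (18,3,on); (19,5,on); (21,5,on); (22,3,on); (23,6,on)


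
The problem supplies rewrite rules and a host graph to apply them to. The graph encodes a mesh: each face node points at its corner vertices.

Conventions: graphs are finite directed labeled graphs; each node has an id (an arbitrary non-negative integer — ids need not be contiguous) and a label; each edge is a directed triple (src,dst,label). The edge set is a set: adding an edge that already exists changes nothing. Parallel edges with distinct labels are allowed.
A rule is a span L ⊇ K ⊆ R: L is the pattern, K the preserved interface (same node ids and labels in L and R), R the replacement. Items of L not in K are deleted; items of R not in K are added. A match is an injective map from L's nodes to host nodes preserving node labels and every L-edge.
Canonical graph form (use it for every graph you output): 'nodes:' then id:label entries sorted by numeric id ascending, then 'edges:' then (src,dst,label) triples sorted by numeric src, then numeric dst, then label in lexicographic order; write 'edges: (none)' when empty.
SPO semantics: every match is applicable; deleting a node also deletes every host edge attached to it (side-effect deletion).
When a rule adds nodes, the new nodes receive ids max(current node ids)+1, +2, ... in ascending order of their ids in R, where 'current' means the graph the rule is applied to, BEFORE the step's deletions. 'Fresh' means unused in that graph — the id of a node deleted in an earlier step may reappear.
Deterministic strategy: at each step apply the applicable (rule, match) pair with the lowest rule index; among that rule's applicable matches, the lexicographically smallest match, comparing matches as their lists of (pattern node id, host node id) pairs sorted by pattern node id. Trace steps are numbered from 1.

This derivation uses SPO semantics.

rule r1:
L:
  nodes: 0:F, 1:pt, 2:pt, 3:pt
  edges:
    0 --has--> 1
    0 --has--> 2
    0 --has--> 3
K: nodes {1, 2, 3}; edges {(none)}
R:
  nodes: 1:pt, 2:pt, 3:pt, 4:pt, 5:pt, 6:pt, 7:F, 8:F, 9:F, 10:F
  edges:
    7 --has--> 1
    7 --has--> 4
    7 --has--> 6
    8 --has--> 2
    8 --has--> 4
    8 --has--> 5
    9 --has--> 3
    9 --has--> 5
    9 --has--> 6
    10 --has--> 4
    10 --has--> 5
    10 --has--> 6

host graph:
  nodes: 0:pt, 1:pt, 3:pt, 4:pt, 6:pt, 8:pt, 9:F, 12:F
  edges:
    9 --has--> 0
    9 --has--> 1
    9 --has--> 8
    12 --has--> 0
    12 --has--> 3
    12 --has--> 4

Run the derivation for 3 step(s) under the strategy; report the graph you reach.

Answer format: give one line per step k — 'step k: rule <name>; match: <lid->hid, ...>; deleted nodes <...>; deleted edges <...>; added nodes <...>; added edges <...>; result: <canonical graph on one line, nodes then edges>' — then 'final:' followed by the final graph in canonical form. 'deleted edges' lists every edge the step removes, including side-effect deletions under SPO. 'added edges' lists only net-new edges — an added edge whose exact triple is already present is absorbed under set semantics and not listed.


step 1: rule r1; match: 0->9, 1->0, 2->1, 3->8; deleted nodes 9; deleted edges (9,0,has); (9,1,has); (9,8,has); added nodes 13, 14, 15, 16, 17, 18, 19; added edges (16,0,has); (16,13,has); (16,15,has); (17,1,has); (17,13,has); (17,14,has); (18,8,has); (18,14,has); (18,15,has); (19,13,has); (19,14,has); (19,15,has); result: nodes: 0:pt, 1:pt, 3:pt, 4:pt, 6:pt, 8:pt, 12:F, 13:pt, 14:pt, 15:pt, 16:F, 17:F, 18:F, 19:F edges: (12,0,has); (12,3,has); (12,4,has); (16,0,has); (16,13,has); (16,15,has); (17,1,has); (17,13,has); (17,14,has); (18,8,has); (18,14,has); (18,15,has); (19,13,has); (19,14,has); (19,15,has)
step 2: rule r1; match: 0->12, 1->0, 2->3, 3->4; deleted nodes 12; deleted edges (12,0,has); (12,3,has); (12,4,has); added nodes 20, 21, 22, 23, 24, 25, 26; added edges (23,0,has); (23,20,has); (23,22,has); (24,3,has); (24,20,has); (24,21,has); (25,4,has); (25,21,has); (25,22,has); (26,20,has); (26,21,has); (26,22,has); result: nodes: 0:pt, 1:pt, 3:pt, 4:pt, 6:pt, 8:pt, 13:pt, 14:pt, 15:pt, 16:F, 17:F, 18:F, 19:F, 20:pt, 21:pt, 22:pt, 23:F, 24:F, 25:F, 26:F edges: (16,0,has); (16,13,has); (16,15,has); (17,1,has); (17,13,has); (17,14,has); (18,8,has); (18,14,has); (18,15,has); (19,13,has); (19,14,has); (19,15,has); (23,0,has); (23,20,has); (23,22,has); (24,3,has); (24,20,has); (24,21,has); (25,4,has); (25,21,has); (25,22,has); (26,20,has); (26,21,has); (26,22,has)
step 3: rule r1; match: 0->16, 1->0, 2->13, 3->15; deleted nodes 16; deleted edges (16,0,has); (16,13,has); (16,15,has); added nodes 27, 28, 29, 30, 31, 32, 33; added edges (30,0,has); (30,27,has); (30,29,has); (31,13,has); (31,27,has); (31,28,has); (32,15,has); (32,28,has); (32,29,has); (33,27,has); (33,28,has); (33,29,has); result: nodes: 0:pt, 1:pt, 3:pt, 4:pt, 6:pt, 8:pt, 13:pt, 14:pt, 15:pt, 17:F, 18:F, 19:F, 20:pt, 21:pt, 22:pt, 23:F, 24:F, 25:F, 26:F, 27:pt, 28:pt, 29:pt, 30:F, 31:F, 32:F, 33:F edges: (17,1,has); (17,13,has); (17,14,has); (18,8,has); (18,14,has); (18,15,has); (19,13,has); (19,14,has); (19,15,has); (23,0,has); (23,20,has); (23,22,has); (24,3,has); (24,20,has); (24,21,has); (25,4,has); (25,21,has); (25,22,has); (26,20,has); (26,21,has); (26,22,has); (30,0,has); (30,27,has); (30,29,has); (31,13,has); (31,27,has); (31,28,has); (32,15,has); (32,28,has); (32,29,has); (33,27,has); (33,28,has); (33,29,has)
final:
nodes: 0:pt, 1:pt, 3:pt, 4:pt, 6:pt, 8:pt, 13:pt, 14:pt, 15:pt, 17:F, 18:F, 19:F, 20:pt, 21:pt, 22:pt, 23:F, 24:F, 25:F, 26:F, 27:pt, 28:pt, 29:pt, 30:F, 31:F, 32:F, 33:F
edges: (17,1,has); (17,13,has); (17,14,has); (18,8,has); (18,14,has); (18,15,has); (19,13,has); (19,14,has); (19,15,has); (23,0,has); (23,20,has); (23,22,has); (24,3,has); (24,20,has); (24,21,has); (25,4,has); (25,21,has); (25,22,has); (26,20,has); (26,21,has); (26,22,has); (30,0,has); (30,27,has); (30,29,has); (31,13,has); (31,27,has); (31,28,has); (32,15,has); (32,28,has); (32,29,has); (33,27,has); (33,28,has); (33,29,has)


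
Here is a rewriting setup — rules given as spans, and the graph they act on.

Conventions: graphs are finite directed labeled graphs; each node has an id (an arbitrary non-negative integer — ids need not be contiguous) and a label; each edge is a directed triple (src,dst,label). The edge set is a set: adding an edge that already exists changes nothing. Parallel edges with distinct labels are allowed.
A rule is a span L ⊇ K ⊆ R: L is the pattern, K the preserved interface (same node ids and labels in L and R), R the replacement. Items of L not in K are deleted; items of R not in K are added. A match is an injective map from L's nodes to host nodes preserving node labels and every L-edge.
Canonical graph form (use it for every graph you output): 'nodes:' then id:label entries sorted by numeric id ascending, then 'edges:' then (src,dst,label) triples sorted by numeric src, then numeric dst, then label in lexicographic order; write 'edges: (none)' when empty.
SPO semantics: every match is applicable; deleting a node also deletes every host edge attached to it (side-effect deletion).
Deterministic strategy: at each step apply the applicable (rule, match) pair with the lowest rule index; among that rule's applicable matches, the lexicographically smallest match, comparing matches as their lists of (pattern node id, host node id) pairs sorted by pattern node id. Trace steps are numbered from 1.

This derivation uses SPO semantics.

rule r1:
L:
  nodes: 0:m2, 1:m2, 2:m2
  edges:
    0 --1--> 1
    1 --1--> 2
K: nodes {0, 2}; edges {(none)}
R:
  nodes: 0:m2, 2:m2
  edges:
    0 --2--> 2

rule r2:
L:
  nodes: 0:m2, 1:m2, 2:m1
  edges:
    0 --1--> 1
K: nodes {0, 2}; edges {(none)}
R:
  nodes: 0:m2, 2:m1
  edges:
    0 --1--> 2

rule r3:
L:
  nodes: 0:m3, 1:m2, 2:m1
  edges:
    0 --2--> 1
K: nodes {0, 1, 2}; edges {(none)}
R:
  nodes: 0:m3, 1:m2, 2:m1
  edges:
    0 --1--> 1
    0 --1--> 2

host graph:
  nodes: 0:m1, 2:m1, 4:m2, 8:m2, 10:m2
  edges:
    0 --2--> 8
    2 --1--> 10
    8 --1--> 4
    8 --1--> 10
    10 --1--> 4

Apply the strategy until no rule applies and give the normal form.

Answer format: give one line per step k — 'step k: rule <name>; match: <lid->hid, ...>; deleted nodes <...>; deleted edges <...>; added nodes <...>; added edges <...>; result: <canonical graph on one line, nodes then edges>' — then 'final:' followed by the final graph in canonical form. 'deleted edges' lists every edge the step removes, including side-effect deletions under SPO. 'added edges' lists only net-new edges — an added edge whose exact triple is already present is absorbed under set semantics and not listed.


step 1: rule r1; match: 0->8, 1->10, 2->4; deleted nodes 10; deleted edges (2,10,1); (8,10,1); (10,4,1); added nodes (none); added edges (8,4,2); result: nodes: 0:m1, 2:m1, 4:m2, 8:m2 edges: (0,8,2); (8,4,1); (8,4,2)
step 2: rule r2; match: 0->8, 1->4, 2->0; deleted nodes 4; deleted edges (8,4,1); (8,4,2); added nodes (none); added edges (8,0,1); result: nodes: 0:m1, 2:m1, 8:m2 edges: (0,8,2); (8,0,1)
final:
nodes: 0:m1, 2:m1, 8:m2
edges: (0,8,2); (8,0,1)


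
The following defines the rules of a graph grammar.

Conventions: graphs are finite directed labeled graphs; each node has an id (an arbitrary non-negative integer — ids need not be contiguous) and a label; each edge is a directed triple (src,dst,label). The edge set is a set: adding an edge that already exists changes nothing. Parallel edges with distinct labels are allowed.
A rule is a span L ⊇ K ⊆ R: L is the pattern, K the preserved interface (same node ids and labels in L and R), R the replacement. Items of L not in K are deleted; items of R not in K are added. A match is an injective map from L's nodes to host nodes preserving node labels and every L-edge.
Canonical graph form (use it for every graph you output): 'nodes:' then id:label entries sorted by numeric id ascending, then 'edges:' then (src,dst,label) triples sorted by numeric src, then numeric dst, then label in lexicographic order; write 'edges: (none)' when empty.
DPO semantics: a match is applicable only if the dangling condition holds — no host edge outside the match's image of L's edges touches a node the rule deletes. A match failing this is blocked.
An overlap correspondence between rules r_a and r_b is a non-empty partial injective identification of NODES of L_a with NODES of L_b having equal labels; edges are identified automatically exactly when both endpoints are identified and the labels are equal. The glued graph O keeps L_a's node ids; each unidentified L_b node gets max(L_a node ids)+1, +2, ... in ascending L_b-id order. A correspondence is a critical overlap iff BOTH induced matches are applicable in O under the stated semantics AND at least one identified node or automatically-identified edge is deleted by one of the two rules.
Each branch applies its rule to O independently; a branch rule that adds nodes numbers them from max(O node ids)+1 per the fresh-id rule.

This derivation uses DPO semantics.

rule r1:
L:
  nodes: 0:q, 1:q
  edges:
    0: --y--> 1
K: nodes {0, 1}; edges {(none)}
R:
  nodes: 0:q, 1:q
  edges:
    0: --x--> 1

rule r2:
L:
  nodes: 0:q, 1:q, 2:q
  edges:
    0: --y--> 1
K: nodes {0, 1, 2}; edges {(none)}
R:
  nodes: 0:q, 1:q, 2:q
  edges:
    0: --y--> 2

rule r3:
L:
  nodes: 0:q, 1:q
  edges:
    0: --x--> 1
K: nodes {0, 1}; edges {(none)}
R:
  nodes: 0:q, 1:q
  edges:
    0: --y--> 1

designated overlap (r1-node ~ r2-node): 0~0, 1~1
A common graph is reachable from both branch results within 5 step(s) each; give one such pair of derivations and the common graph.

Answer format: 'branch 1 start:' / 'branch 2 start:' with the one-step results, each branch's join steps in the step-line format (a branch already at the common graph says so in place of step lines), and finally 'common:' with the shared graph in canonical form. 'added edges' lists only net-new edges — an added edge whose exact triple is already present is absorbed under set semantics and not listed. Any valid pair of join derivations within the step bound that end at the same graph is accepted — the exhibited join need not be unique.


branch 1 start:
nodes: 0:q, 1:q, 2:q
edges: (0,1,x)
branch 2 start:
nodes: 0:q, 1:q, 2:q
edges: (0,2,y)
branch 1 step 1: rule r3; match: 0->0, 1->1; deleted nodes (none); deleted edges (0,1,x); added nodes (none); added edges (0,1,y); result: nodes: 0:q, 1:q, 2:q edges: (0,1,y)
branch 2 step 1: rule r2; match: 0->0, 1->2, 2->1; deleted nodes (none); deleted edges (0,2,y); added nodes (none); added edges (0,1,y); result: nodes: 0:q, 1:q, 2:q edges: (0,1,y)
common:
nodes: 0:q, 1:q, 2:q
edges: (0,1,y)


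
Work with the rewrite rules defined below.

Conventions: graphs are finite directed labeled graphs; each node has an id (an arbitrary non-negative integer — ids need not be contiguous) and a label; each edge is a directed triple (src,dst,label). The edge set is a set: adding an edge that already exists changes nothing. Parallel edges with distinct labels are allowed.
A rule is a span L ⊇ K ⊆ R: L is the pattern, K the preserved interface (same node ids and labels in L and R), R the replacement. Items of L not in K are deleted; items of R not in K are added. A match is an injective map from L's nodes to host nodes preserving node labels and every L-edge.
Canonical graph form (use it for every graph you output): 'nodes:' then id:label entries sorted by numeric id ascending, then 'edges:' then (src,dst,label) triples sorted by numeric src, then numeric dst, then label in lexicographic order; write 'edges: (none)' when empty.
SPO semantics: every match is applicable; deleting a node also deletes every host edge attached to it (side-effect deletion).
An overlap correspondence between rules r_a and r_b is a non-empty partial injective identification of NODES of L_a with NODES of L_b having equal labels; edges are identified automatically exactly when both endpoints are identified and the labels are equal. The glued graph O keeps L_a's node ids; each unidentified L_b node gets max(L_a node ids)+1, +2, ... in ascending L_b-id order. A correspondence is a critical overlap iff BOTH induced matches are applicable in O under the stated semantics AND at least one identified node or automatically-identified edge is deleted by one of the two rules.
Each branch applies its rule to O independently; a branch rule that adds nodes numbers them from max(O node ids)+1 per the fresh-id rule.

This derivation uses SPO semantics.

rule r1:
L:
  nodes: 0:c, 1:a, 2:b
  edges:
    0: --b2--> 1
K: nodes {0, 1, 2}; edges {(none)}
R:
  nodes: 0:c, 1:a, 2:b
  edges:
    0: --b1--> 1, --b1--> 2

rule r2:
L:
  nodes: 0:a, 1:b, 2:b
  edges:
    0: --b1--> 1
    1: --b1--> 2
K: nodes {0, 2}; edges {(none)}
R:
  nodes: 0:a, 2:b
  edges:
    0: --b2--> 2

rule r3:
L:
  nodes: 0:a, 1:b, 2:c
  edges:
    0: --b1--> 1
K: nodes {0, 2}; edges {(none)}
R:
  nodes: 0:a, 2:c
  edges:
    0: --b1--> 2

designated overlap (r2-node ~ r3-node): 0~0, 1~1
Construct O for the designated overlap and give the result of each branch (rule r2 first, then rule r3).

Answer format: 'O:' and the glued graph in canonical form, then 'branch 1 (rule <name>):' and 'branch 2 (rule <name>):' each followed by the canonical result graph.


O:
nodes: 0:a, 1:b, 2:b, 3:c
edges: (0,1,b1); (1,2,b1)
branch 1 (rule r2):
nodes: 0:a, 2:b, 3:c
edges: (0,2,b2)
branch 2 (rule r3):
nodes: 0:a, 2:b, 3:c
edges: (0,3,b1)


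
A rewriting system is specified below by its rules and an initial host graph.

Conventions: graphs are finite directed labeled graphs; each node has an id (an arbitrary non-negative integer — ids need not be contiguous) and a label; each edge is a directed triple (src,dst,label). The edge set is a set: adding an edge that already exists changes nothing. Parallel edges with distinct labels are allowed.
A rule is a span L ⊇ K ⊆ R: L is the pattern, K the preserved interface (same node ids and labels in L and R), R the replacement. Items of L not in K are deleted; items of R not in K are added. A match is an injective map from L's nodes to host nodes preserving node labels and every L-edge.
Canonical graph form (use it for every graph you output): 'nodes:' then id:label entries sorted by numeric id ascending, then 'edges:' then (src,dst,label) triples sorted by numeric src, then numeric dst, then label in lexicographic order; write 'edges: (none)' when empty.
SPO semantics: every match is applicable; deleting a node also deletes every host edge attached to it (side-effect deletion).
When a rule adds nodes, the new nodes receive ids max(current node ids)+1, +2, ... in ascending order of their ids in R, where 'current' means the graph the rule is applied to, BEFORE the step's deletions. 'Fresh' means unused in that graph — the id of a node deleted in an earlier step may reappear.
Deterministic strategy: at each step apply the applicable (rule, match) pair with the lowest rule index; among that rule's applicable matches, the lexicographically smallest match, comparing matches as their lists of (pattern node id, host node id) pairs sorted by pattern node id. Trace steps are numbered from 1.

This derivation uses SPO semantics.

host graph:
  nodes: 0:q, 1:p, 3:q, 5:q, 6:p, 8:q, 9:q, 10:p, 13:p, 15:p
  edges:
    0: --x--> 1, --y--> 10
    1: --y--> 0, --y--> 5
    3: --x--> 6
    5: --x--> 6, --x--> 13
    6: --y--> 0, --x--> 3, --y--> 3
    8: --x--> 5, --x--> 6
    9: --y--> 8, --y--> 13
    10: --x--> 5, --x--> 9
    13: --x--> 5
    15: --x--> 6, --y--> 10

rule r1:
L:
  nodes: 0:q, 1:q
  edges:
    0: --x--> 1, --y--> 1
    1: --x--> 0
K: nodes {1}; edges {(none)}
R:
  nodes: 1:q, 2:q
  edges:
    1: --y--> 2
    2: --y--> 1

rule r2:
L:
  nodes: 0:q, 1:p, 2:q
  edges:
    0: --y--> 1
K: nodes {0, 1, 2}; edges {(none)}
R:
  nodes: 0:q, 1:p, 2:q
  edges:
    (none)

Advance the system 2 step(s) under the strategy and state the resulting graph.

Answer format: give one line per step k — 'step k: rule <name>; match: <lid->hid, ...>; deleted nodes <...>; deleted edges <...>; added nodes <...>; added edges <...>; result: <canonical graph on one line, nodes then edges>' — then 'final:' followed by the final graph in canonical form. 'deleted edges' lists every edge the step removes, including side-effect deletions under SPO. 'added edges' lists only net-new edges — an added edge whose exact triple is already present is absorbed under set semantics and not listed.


step 1: rule r2; match: 0->0, 1->10, 2->3; deleted nodes (none); deleted edges (0,10,y); added nodes (none); added edges (none); result: nodes: 0:q, 1:p, 3:q, 5:q, 6:p, 8:q, 9:q, 10:p, 13:p, 15:p edges: (0,1,x); (1,0,y); (1,5,y); (3,6,x); (5,6,x); (5,13,x); (6,0,y); (6,3,x); (6,3,y); (8,5,x); (8,6,x); (9,8,y); (9,13,y); (10,5,x); (10,9,x); (13,5,x); (15,6,x); (15,10,y)
step 2: rule r2; match: 0->9, 1->13, 2->0; deleted nodes (none); deleted edges (9,13,y); added nodes (none); added edges (none); result: nodes: 0:q, 1:p, 3:q, 5:q, 6:p, 8:q, 9:q, 10:p, 13:p, 15:p edges: (0,1,x); (1,0,y); (1,5,y); (3,6,x); (5,6,x); (5,13,x); (6,0,y); (6,3,x); (6,3,y); (8,5,x); (8,6,x); (9,8,y); (10,5,x); (10,9,x); (13,5,x); (15,6,x); (15,10,y)
final:
nodes: 0:q, 1:p, 3:q, 5:q, 6:p, 8:q, 9:q, 10:p, 13:p, 15:p
edges: (0,1,x); (1,0,y); (1,5,y); (3,6,x); (5,6,x); (5,13,x); (6,0,y); (6,3,x); (6,3,y); (8,5,x); (8,6,x); (9,8,y); (10,5,x); (10,9,x); (13,5,x); (15,6,x); (15,10,y)
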